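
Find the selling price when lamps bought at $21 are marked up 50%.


Calculate the markup amount:
50% of $21 = $10.50
Add to cost:
$21 + $10.50 = $31.50

$31.50


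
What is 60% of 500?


Convert percentage to decimal:
60% = 0.6
Multiply:
500 x 0.6 = 300

300


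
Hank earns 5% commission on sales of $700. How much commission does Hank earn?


Convert rate to decimal:
5% = 0.05
Multiply by sales:
$700 x 0.05 = $35

$35


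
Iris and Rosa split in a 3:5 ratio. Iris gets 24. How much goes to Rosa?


Find the multiplier:
24 / 3 = 8
Apply to Rosa's share:
5 x 8 = 40

40


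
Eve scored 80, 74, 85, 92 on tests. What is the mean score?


Add the scores:
80 + 74 + 85 + 92 = 331
Divide by the number of tests:
331 / 4 = 82.75

82.75


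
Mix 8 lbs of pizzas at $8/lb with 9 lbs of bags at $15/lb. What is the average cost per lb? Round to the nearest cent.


Cost of pizzas:
8 x $8 = $64
Cost of bags:
9 x $15 = $135
Total cost: $64 + $135 = $199
Total weight: 17 lbs
Average: $199 / 17 = $11.7058... ≈ $11.71/lb

$11.71/lb


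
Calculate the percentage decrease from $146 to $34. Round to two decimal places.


Find the absolute change:
|34 - 146| = 112
Divide by original and multiply by 100:
112 / 146 x 100 = 76.7123...% ≈ 76.71%

76.71%


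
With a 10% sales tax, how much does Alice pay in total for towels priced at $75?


Calculate the tax:
10% of $75 = $7.50
Add tax to price:
$75 + $7.50 = $82.50

$82.50


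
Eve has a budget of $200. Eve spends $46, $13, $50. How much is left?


Add up expenses:
$46 + $13 + $50 = $109
Subtract from budget:
$200 - $109 = $91

$91


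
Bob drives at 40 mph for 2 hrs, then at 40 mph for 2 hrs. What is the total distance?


Leg 1 distance:
40 x 2 = 80 miles
Leg 2 distance:
40 x 2 = 80 miles
Total distance:
80 + 80 = 160 miles

160 miles


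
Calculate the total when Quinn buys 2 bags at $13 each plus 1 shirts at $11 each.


Cost of bags:
2 x $13 = $26
Cost of shirts:
1 x $11 = $11
Add both:
$26 + $11 = $37

$37


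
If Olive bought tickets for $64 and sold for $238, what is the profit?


Selling price = $238
Cost price = $64
Profit = selling price - cost price:
Profit = $238 - $64 = $174

$174


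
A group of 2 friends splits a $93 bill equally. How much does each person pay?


Total bill: $93
Number of people: 2
Each pays: $93 / 2 = $46.50

$46.50


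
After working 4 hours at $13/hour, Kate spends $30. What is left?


Calculate earnings:
4 x $13 = $52
Subtract spending:
$52 - $30 = $22

$22


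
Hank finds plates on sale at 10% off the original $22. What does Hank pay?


Calculate the discount amount:
10% of $22 = $2.20
Subtract from original:
$22 - $2.20 = $19.80

$19.80


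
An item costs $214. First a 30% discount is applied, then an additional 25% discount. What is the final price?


First discount:
30% of $214 = $64.20
Price after first discount:
$214 - $64.20 = $149.80
Second discount:
25% of $149.80 = $37.45
Final price:
$149.80 - $37.45 = $112.35

$112.35


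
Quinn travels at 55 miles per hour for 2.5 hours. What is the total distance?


Use the formula: distance = speed x time
Speed = 55 mph, Time = 2.5 hours
55 x 2.5 = 137.5 miles

137.5 miles


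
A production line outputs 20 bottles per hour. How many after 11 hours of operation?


Production rate: 20 bottles per hour
Time: 11 hours
Total: 20 x 11 = 220 bottles

220 bottles


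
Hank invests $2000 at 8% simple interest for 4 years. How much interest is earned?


Use the formula I = P x R x T / 100
P x R x T = 2000 x 8 x 4 = 64000
I = 64000 / 100 = $640

$640


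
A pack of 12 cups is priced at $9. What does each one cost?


Total cost: $9
Number of items: 12
Unit price: $9 / 12 = $0.75

$0.75


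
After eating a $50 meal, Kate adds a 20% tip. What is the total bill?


Calculate the tip:
20% of $50 = $10
Add tip to meal cost:
$50 + $10 = $60

$60


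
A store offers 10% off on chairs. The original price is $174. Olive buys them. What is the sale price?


Calculate the discount amount:
10% of $174 = $17.40
Subtract from original:
$174 - $17.40 = $156.60

$156.60


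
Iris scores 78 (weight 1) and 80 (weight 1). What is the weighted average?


Weighted sum:
1 x 78 + 1 x 80 = 158
Total weight:
1 + 1 = 2
Weighted average:
158 / 2 = 79

79


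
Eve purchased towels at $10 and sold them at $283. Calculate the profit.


Selling price = $283
Cost price = $10
Profit = selling price - cost price:
Profit = $283 - $10 = $273

$273


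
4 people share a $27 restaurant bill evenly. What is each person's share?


Total bill: $27
Number of people: 4
Each pays: $27 / 4 = $6.75

$6.75


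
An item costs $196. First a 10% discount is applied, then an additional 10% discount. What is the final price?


First discount:
10% of $196 = $19.60
Price after first discount:
$196 - $19.60 = $176.40
Second discount:
10% of $176.40 = $17.64
Final price:
$176.40 - $17.64 = $158.76

$158.76


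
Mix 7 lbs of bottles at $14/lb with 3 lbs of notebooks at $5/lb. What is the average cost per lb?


Cost of bottles:
7 x $14 = $98
Cost of notebooks:
3 x $5 = $15
Total cost: $98 + $15 = $113
Total weight: 10 lbs
Average: $113 / 10 = $11.30/lb

$11.30/lb


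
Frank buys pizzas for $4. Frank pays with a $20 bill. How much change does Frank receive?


Start with the amount paid:
$20
Subtract the price:
$20 - $4 = $16

$16


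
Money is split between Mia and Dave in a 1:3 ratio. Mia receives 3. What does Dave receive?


Find the multiplier:
3 / 1 = 3
Apply to Dave's share:
3 x 3 = 9

9


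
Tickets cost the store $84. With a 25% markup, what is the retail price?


Calculate the markup amount:
25% of $84 = $21
Add to cost:
$84 + $21 = $105

$105


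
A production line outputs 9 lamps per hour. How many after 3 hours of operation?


Production rate: 9 lamps per hour
Time: 3 hours
Total: 9 x 3 = 27 lamps

27 lamps


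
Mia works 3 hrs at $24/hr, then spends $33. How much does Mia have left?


Calculate earnings:
3 x $24 = $72
Subtract spending:
$72 - $33 = $39

$39


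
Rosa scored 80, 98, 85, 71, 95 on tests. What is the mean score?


Add the scores:
80 + 98 + 85 + 71 + 95 = 429
Divide by the number of tests:
429 / 5 = 85.8

85.8


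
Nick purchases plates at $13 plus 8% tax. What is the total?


Calculate the tax:
8% of $13 = $1.04
Add tax to price:
$13 + $1.04 = $14.04

$14.04


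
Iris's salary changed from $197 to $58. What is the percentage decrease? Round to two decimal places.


Find the absolute change:
|58 - 197| = 139
Divide by original and multiply by 100:
139 / 197 x 100 = 70.5583...% ≈ 70.56%

70.56%


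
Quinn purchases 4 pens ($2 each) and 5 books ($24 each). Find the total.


Cost of pens:
4 x $2 = $8
Cost of books:
5 x $24 = $120
Add both:
$8 + $120 = $128

$128


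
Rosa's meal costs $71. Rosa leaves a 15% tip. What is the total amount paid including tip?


Calculate the tip:
15% of $71 = $10.65
Add tip to meal cost:
$71 + $10.65 = $81.65

$81.65


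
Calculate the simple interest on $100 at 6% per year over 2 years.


Use the formula I = P x R x T / 100
P x R x T = 100 x 6 x 2 = 1200
I = 1200 / 100 = $12

$12


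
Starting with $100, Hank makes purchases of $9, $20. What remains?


Add up expenses:
$9 + $20 = $29
Subtract from budget:
$100 - $29 = $71

$71


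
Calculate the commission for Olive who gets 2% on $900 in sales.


Convert rate to decimal:
2% = 0.02
Multiply by sales:
$900 x 0.02 = $18

$18


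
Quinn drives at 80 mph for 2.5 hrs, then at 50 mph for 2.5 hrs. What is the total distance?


Leg 1 distance:
80 x 2.5 = 200 miles
Leg 2 distance:
50 x 2.5 = 125 miles
Total distance:
200 + 125 = 325 miles

325 miles


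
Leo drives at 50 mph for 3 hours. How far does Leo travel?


Use the formula: distance = speed x time
Speed = 50 mph, Time = 3 hours
50 x 3 = 150 miles

150 miles


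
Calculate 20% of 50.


Convert percentage to decimal:
20% = 0.2
Multiply:
50 x 0.2 = 10

10


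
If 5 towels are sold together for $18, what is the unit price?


Total cost: $18
Number of items: 5
Unit price: $18 / 5 = $3.60

$3.60


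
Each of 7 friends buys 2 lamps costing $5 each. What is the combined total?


Cost per person:
2 x $5 = $10
Group total:
7 x $10 = $70

$70


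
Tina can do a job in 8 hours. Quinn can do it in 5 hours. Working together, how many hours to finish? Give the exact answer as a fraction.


Tina's rate: 1/8 of the job per hour
Quinn's rate: 1/5 of the job per hour
Combined rate: 1/8 + 1/5 = 13/40 per hour
Time = 1 / (13/40) = 40/13 hours (≈ 3.08 hours)

40/13 hours


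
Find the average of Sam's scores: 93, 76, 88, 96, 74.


Add the scores:
93 + 76 + 88 + 96 + 74 = 427
Divide by the number of tests:
427 / 5 = 85.4

85.4


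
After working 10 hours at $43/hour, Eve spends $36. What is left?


Calculate earnings:
10 x $43 = $430
Subtract spending:
$430 - $36 = $394

$394


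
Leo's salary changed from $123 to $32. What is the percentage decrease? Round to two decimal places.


Find the absolute change:
|32 - 123| = 91
Divide by original and multiply by 100:
91 / 123 x 100 = 73.9837...% ≈ 73.98%

73.98%


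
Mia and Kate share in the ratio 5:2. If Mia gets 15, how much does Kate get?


Find the multiplier:
15 / 5 = 3
Apply to Kate's share:
2 x 3 = 6

6


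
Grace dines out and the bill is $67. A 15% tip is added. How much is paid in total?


Calculate the tip:
15% of $67 = $10.05
Add tip to meal cost:
$67 + $10.05 = $77.05

$77.05


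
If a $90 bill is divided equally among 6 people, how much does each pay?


Total bill: $90
Number of people: 6
Each pays: $90 / 6 = $15

$15


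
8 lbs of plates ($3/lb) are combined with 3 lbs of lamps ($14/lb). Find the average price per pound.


Cost of plates:
8 x $3 = $24
Cost of lamps:
3 x $14 = $42
Total cost: $24 + $42 = $66
Total weight: 11 lbs
Average: $66 / 11 = $6/lb

$6/lb


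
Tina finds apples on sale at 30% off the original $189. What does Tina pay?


Calculate the discount amount:
30% of $189 = $56.70
Subtract from original:
$189 - $56.70 = $132.30

$132.30


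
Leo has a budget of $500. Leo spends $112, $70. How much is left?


Add up expenses:
$112 + $70 = $182
Subtract from budget:
$500 - $182 = $318

$318


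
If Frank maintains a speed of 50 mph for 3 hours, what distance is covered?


Use the formula: distance = speed x time
Speed = 50 mph, Time = 3 hours
50 x 3 = 150 miles

150 miles


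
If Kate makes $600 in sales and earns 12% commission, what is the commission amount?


Convert rate to decimal:
12% = 0.12
Multiply by sales:
$600 x 0.12 = $72

$72


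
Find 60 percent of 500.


Convert percentage to decimal:
60% = 0.6
Multiply:
500 x 0.6 = 300

300


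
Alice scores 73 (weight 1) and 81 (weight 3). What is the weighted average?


Weighted sum:
1 x 73 + 3 x 81 = 316
Total weight:
1 + 3 = 4
Weighted average:
316 / 4 = 79

79


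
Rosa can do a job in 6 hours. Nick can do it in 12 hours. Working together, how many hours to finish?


Rosa's rate: 1/6 of the job per hour
Nick's rate: 1/12 of the job per hour
Combined rate: 1/6 + 1/12 = 1/4 per hour
Time = 1 / (1/4) = 4 hours

4 hours


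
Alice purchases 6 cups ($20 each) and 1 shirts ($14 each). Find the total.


Cost of cups:
6 x $20 = $120
Cost of shirts:
1 x $14 = $14
Add both:
$120 + $14 = $134

$134


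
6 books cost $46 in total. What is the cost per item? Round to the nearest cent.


Total cost: $46
Number of items: 6
Unit price: $46 / 6 = $7.6666... ≈ $7.67

$7.67


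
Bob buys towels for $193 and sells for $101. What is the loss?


Selling price = $101
Cost price = $193
Loss = cost price - selling price:
Loss = $193 - $101 = $92

$92


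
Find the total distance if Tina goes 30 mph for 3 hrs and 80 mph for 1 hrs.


Leg 1 distance:
30 x 3 = 90 miles
Leg 2 distance:
80 x 1 = 80 miles
Total distance:
90 + 80 = 170 miles

170 miles


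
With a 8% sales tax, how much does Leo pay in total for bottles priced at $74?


Calculate the tax:
8% of $74 = $5.92
Add tax to price:
$74 + $5.92 = $79.92

$79.92


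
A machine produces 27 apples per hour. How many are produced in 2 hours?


Production rate: 27 apples per hour
Time: 2 hours
Total: 27 x 2 = 54 apples

54 apples


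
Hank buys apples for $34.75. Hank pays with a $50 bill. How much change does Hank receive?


Start with the amount paid:
$50
Subtract the price:
$50 - $34.75 = $15.25

$15.25


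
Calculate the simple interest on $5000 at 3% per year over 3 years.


Use the formula I = P x R x T / 100
P x R x T = 5000 x 3 x 3 = 45000
I = 45000 / 100 = $450

$450


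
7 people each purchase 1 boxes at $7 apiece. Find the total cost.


Cost per person:
1 x $7 = $7
Group total:
7 x $7 = $49

$49


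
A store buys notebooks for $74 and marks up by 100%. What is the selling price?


Calculate the markup amount:
100% of $74 = $74
Add to cost:
$74 + $74 = $148

$148


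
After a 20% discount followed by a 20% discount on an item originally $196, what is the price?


First discount:
20% of $196 = $39.20
Price after first discount:
$196 - $39.20 = $156.80
Second discount:
20% of $156.80 = $31.36
Final price:
$156.80 - $31.36 = $125.44

$125.44


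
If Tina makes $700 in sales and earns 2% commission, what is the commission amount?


Convert rate to decimal:
2% = 0.02
Multiply by sales:
$700 x 0.02 = $14

$14


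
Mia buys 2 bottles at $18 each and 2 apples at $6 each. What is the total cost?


Cost of bottles:
2 x $18 = $36
Cost of apples:
2 x $6 = $12
Add both:
$36 + $12 = $48

$48


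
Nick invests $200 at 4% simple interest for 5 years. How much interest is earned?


Use the formula I = P x R x T / 100
P x R x T = 200 x 4 x 5 = 4000
I = 4000 / 100 = $40

$40


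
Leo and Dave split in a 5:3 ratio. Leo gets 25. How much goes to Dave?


Find the multiplier:
25 / 5 = 5
Apply to Dave's share:
3 x 5 = 15

15


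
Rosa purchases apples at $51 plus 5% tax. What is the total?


Calculate the tax:
5% of $51 = $2.55
Add tax to price:
$51 + $2.55 = $53.55

$53.55


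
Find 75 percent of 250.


Convert percentage to decimal:
75% = 0.75
Multiply:
250 x 0.75 = 187.5

187.5


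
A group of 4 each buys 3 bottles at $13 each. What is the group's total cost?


Cost per person:
3 x $13 = $39
Group total:
4 x $39 = $156

$156


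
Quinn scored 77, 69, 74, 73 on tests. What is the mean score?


Add the scores:
77 + 69 + 74 + 73 = 293
Divide by the number of tests:
293 / 4 = 73.25

73.25


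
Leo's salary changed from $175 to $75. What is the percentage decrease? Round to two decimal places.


Find the absolute change:
|75 - 175| = 100
Divide by original and multiply by 100:
100 / 175 x 100 = 57.1428...% ≈ 57.14%

57.14%


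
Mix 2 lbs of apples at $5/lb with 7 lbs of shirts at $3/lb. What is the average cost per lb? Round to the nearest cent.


Cost of apples:
2 x $5 = $10
Cost of shirts:
7 x $3 = $21
Total cost: $10 + $21 = $31
Total weight: 9 lbs
Average: $31 / 9 = $3.4444... ≈ $3.44/lb

$3.44/lb


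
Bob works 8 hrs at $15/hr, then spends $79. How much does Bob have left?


Calculate earnings:
8 x $15 = $120
Subtract spending:
$120 - $79 = $41

$41


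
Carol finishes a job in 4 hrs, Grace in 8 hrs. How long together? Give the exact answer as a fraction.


Carol's rate: 1/4 of the job per hour
Grace's rate: 1/8 of the job per hour
Combined rate: 1/4 + 1/8 = 3/8 per hour
Time = 1 / (3/8) = 8/3 hours (≈ 2.67 hours)

8/3 hours


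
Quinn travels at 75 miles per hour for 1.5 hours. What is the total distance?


Use the formula: distance = speed x time
Speed = 75 mph, Time = 1.5 hours
75 x 1.5 = 112.5 miles

112.5 miles


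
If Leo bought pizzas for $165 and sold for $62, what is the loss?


Selling price = $62
Cost price = $165
Loss = cost price - selling price:
Loss = $165 - $62 = $103

$103


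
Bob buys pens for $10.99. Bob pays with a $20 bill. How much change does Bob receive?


Start with the amount paid:
$20
Subtract the price:
$20 - $10.99 = $9.01

$9.01


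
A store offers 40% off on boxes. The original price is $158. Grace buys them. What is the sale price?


Calculate the discount amount:
40% of $158 = $63.20
Subtract from original:
$158 - $63.20 = $94.80

$94.80


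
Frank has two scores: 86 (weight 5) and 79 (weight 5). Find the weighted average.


Weighted sum:
5 x 86 + 5 x 79 = 825
Total weight:
5 + 5 = 10
Weighted average:
825 / 10 = 82.5

82.5


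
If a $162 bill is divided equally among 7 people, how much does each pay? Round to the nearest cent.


Total bill: $162
Number of people: 7
Each pays: $162 / 7 = $23.1428... ≈ $23.14

$23.14


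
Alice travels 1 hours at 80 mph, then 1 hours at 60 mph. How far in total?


Leg 1 distance:
80 x 1 = 80 miles
Leg 2 distance:
60 x 1 = 60 miles
Total distance:
80 + 60 = 140 miles

140 miles


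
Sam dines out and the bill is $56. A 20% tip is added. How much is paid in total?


Calculate the tip:
20% of $56 = $11.20
Add tip to meal cost:
$56 + $11.20 = $67.20

$67.20


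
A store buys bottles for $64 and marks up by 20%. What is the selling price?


Calculate the markup amount:
20% of $64 = $12.80
Add to cost:
$64 + $12.80 = $76.80

$76.80


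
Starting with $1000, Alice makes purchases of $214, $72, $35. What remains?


Add up expenses:
$214 + $72 + $35 = $321
Subtract from budget:
$1000 - $321 = $679

$679


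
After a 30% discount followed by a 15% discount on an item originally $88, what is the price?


First discount:
30% of $88 = $26.40
Price after first discount:
$88 - $26.40 = $61.60
Second discount:
15% of $61.60 = $9.24
Final price:
$61.60 - $9.24 = $52.36

$52.36


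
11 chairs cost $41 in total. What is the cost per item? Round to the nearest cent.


Total cost: $41
Number of items: 11
Unit price: $41 / 11 = $3.7272... ≈ $3.73

$3.73


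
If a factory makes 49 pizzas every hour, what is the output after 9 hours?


Production rate: 49 pizzas per hour
Time: 9 hours
Total: 49 x 9 = 441 pizzas

441 pizzas


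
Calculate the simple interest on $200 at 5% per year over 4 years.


Use the formula I = P x R x T / 100
P x R x T = 200 x 5 x 4 = 4000
I = 4000 / 100 = $40

$40


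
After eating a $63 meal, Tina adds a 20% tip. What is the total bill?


Calculate the tip:
20% of $63 = $12.60
Add tip to meal cost:
$63 + $12.60 = $75.60

$75.60


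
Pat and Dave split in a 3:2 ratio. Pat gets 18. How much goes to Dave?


Find the multiplier:
18 / 3 = 6
Apply to Dave's share:
2 x 6 = 12

12


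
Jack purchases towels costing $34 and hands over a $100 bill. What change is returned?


Start with the amount paid:
$100
Subtract the price:
$100 - $34 = $66

$66


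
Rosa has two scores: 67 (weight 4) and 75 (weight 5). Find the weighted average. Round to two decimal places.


Weighted sum:
4 x 67 + 5 x 75 = 643
Total weight:
4 + 5 = 9
Weighted average:
643 / 9 = 71.4444... ≈ 71.44

71.44


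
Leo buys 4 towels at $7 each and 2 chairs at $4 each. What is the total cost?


Cost of towels:
4 x $7 = $28
Cost of chairs:
2 x $4 = $8
Add both:
$28 + $8 = $36

$36


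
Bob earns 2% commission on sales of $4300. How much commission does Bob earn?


Convert rate to decimal:
2% = 0.02
Multiply by sales:
$4300 x 0.02 = $86

$86


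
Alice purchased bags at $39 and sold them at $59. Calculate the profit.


Selling price = $59
Cost price = $39
Profit = selling price - cost price:
Profit = $59 - $39 = $20

$20


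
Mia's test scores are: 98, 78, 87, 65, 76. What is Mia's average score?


Add the scores:
98 + 78 + 87 + 65 + 76 = 404
Divide by the number of tests:
404 / 5 = 80.8

80.8


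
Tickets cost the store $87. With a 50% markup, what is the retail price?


Calculate the markup amount:
50% of $87 = $43.50
Add to cost:
$87 + $43.50 = $130.50

$130.50


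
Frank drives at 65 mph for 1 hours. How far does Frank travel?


Use the formula: distance = speed x time
Speed = 65 mph, Time = 1 hours
65 x 1 = 65 miles

65 miles


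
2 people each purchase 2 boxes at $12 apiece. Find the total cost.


Cost per person:
2 x $12 = $24
Group total:
2 x $24 = $48

$48


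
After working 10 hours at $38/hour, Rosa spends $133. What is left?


Calculate earnings:
10 x $38 = $380
Subtract spending:
$380 - $133 = $247

$247


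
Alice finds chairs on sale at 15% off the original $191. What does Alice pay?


Calculate the discount amount:
15% of $191 = $28.65
Subtract from original:
$191 - $28.65 = $162.35

$162.35


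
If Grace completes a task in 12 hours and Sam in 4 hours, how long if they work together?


Grace's rate: 1/12 of the job per hour
Sam's rate: 1/4 of the job per hour
Combined rate: 1/12 + 1/4 = 1/3 per hour
Time = 1 / (1/3) = 3 hours

3 hours


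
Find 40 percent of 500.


Convert percentage to decimal:
40% = 0.4
Multiply:
500 x 0.4 = 200

200


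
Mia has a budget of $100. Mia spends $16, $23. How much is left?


Add up expenses:
$16 + $23 = $39
Subtract from budget:
$100 - $39 = $61

$61


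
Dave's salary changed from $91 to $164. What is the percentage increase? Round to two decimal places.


Find the absolute change:
|164 - 91| = 73
Divide by original and multiply by 100:
73 / 91 x 100 = 80.2197...% ≈ 80.22%

80.22%


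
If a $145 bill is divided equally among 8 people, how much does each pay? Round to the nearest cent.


Total bill: $145
Number of people: 8
Each pays: $145 / 8 = $18.125 ≈ $18.13

$18.13


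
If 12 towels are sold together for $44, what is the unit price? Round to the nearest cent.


Total cost: $44
Number of items: 12
Unit price: $44 / 12 = $3.6666... ≈ $3.67

$3.67


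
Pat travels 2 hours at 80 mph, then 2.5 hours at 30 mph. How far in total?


Leg 1 distance:
80 x 2 = 160 miles
Leg 2 distance:
30 x 2.5 = 75 miles
Total distance:
160 + 75 = 235 miles

235 miles


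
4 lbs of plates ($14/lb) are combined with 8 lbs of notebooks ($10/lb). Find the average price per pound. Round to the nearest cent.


Cost of plates:
4 x $14 = $56
Cost of notebooks:
8 x $10 = $80
Total cost: $56 + $80 = $136
Total weight: 12 lbs
Average: $136 / 12 = $11.3333... ≈ $11.33/lb

$11.33/lb


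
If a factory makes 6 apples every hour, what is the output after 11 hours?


Production rate: 6 apples per hour
Time: 11 hours
Total: 6 x 11 = 66 apples

66 apples


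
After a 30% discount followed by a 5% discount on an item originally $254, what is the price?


First discount:
30% of $254 = $76.20
Price after first discount:
$254 - $76.20 = $177.80
Second discount:
5% of $177.80 = $8.89
Final price:
$177.80 - $8.89 = $168.91

$168.91


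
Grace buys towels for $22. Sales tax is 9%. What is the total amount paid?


Calculate the tax:
9% of $22 = $1.98
Add tax to price:
$22 + $1.98 = $23.98

$23.98


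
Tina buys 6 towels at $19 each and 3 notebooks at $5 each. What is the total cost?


Cost of towels:
6 x $19 = $114
Cost of notebooks:
3 x $5 = $15
Add both:
$114 + $15 = $129

$129


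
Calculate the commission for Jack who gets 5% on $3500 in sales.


Convert rate to decimal:
5% = 0.05
Multiply by sales:
$3500 x 0.05 = $175

$175


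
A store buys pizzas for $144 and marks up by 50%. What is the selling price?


Calculate the markup amount:
50% of $144 = $72
Add to cost:
$144 + $72 = $216

$216


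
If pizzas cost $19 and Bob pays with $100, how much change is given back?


Start with the amount paid:
$100
Subtract the price:
$100 - $19 = $81

$81


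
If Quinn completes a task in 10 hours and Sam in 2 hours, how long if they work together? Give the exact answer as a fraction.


Quinn's rate: 1/10 of the job per hour
Sam's rate: 1/2 of the job per hour
Combined rate: 1/10 + 1/2 = 3/5 per hour
Time = 1 / (3/5) = 5/3 hours (≈ 1.67 hours)

5/3 hours


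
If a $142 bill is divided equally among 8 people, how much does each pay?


Total bill: $142
Number of people: 8
Each pays: $142 / 8 = $17.75

$17.75


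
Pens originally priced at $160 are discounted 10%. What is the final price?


Calculate the discount amount:
10% of $160 = $16
Subtract from original:
$160 - $16 = $144

$144


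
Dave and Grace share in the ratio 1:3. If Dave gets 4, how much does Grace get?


Find the multiplier:
4 / 1 = 4
Apply to Grace's share:
3 x 4 = 12

12


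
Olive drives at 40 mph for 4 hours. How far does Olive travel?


Use the formula: distance = speed x time
Speed = 40 mph, Time = 4 hours
40 x 4 = 160 miles

160 miles


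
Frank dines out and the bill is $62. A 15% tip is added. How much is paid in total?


Calculate the tip:
15% of $62 = $9.30
Add tip to meal cost:
$62 + $9.30 = $71.30

$71.30


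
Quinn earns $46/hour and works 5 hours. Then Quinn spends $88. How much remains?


Calculate earnings:
5 x $46 = $230
Subtract spending:
$230 - $88 = $142

$142


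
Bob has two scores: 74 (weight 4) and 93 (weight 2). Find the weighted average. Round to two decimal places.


Weighted sum:
4 x 74 + 2 x 93 = 482
Total weight:
4 + 2 = 6
Weighted average:
482 / 6 = 80.3333... ≈ 80.33

80.33


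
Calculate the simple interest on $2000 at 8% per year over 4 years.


Use the formula I = P x R x T / 100
P x R x T = 2000 x 8 x 4 = 64000
I = 64000 / 100 = $640

$640


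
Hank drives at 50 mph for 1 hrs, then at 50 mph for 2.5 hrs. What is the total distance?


Leg 1 distance:
50 x 1 = 50 miles
Leg 2 distance:
50 x 2.5 = 125 miles
Total distance:
50 + 125 = 175 miles

175 miles


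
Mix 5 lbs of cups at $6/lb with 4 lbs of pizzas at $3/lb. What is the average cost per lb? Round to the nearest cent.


Cost of cups:
5 x $6 = $30
Cost of pizzas:
4 x $3 = $12
Total cost: $30 + $12 = $42
Total weight: 9 lbs
Average: $42 / 9 = $4.6666... ≈ $4.67/lb

$4.67/lb


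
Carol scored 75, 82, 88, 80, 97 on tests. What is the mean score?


Add the scores:
75 + 82 + 88 + 80 + 97 = 422
Divide by the number of tests:
422 / 5 = 84.4

84.4


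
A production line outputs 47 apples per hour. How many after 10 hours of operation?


Production rate: 47 apples per hour
Time: 10 hours
Total: 47 x 10 = 470 apples

470 apples


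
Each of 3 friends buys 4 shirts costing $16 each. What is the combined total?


Cost per person:
4 x $16 = $64
Group total:
3 x $64 = $192

$192


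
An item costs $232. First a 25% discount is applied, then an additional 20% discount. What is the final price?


First discount:
25% of $232 = $58
Price after first discount:
$232 - $58 = $174
Second discount:
20% of $174 = $34.80
Final price:
$174 - $34.80 = $139.20

$139.20


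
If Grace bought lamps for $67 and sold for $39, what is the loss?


Selling price = $39
Cost price = $67
Loss = cost price - selling price:
Loss = $67 - $39 = $28

$28


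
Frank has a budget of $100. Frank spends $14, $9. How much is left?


Add up expenses:
$14 + $9 = $23
Subtract from budget:
$100 - $23 = $77

$77


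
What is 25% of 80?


Convert percentage to decimal:
25% = 0.25
Multiply:
80 x 0.25 = 20

20


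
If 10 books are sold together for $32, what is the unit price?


Total cost: $32
Number of items: 10
Unit price: $32 / 10 = $3.20

$3.20


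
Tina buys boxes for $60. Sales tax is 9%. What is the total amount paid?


Calculate the tax:
9% of $60 = $5.40
Add tax to price:
$60 + $5.40 = $65.40

$65.40


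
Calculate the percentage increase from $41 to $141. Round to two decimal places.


Find the absolute change:
|141 - 41| = 100
Divide by original and multiply by 100:
100 / 41 x 100 = 243.9024...% ≈ 243.9%

243.9%


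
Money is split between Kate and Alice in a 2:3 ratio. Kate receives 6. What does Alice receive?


Find the multiplier:
6 / 2 = 3
Apply to Alice's share:
3 x 3 = 9

9


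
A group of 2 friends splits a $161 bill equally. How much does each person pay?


Total bill: $161
Number of people: 2
Each pays: $161 / 2 = $80.50

$80.50


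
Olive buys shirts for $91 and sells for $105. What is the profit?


Selling price = $105
Cost price = $91
Profit = selling price - cost price:
Profit = $105 - $91 = $14

$14


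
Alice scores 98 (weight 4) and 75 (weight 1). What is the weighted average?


Weighted sum:
4 x 98 + 1 x 75 = 467
Total weight:
4 + 1 = 5
Weighted average:
467 / 5 = 93.4

93.4


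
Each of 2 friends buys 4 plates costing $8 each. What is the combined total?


Cost per person:
4 x $8 = $32
Group total:
2 x $32 = $64

$64


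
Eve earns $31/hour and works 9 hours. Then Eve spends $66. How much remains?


Calculate earnings:
9 x $31 = $279
Subtract spending:
$279 - $66 = $213

$213


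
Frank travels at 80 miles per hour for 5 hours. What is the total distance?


Use the formula: distance = speed x time
Speed = 80 mph, Time = 5 hours
80 x 5 = 400 miles

400 miles


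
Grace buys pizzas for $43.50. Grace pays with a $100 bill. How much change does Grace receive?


Start with the amount paid:
$100
Subtract the price:
$100 - $43.50 = $56.50

$56.50


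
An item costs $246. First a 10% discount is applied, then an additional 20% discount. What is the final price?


First discount:
10% of $246 = $24.60
Price after first discount:
$246 - $24.60 = $221.40
Second discount:
20% of $221.40 = $44.28
Final price:
$221.40 - $44.28 = $177.12

$177.12


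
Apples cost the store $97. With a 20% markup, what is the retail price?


Calculate the markup amount:
20% of $97 = $19.40
Add to cost:
$97 + $19.40 = $116.40

$116.40


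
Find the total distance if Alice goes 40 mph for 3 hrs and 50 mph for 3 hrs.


Leg 1 distance:
40 x 3 = 120 miles
Leg 2 distance:
50 x 3 = 150 miles
Total distance:
120 + 150 = 270 miles

270 miles


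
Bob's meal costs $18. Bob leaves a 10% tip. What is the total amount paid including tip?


Calculate the tip:
10% of $18 = $1.80
Add tip to meal cost:
$18 + $1.80 = $19.80

$19.80


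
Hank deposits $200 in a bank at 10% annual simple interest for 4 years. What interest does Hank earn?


Use the formula I = P x R x T / 100
P x R x T = 200 x 10 x 4 = 8000
I = 8000 / 100 = $80

$80


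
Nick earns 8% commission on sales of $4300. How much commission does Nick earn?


Convert rate to decimal:
8% = 0.08
Multiply by sales:
$4300 x 0.08 = $344

$344


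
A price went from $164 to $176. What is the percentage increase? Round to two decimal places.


Find the absolute change:
|176 - 164| = 12
Divide by original and multiply by 100:
12 / 164 x 100 = 7.3170...% ≈ 7.32%

7.32%


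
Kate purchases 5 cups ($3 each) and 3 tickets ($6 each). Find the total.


Cost of cups:
5 x $3 = $15
Cost of tickets:
3 x $6 = $18
Add both:
$15 + $18 = $33

$33


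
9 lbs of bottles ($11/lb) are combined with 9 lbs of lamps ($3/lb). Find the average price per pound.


Cost of bottles:
9 x $11 = $99
Cost of lamps:
9 x $3 = $27
Total cost: $99 + $27 = $126
Total weight: 18 lbs
Average: $126 / 18 = $7/lb

$7/lb


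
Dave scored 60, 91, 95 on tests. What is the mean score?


Add the scores:
60 + 91 + 95 = 246
Divide by the number of tests:
246 / 3 = 82

82


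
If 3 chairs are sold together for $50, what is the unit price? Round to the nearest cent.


Total cost: $50
Number of items: 3
Unit price: $50 / 3 = $16.6666... ≈ $16.67

$16.67


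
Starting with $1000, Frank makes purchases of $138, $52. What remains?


Add up expenses:
$138 + $52 = $190
Subtract from budget:
$1000 - $190 = $810

$810


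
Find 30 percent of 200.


Convert percentage to decimal:
30% = 0.3
Multiply:
200 x 0.3 = 60

60


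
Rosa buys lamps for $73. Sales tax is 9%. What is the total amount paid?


Calculate the tax:
9% of $73 = $6.57
Add tax to price:
$73 + $6.57 = $79.57

$79.57


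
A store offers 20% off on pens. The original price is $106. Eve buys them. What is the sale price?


Calculate the discount amount:
20% of $106 = $21.20
Subtract from original:
$106 - $21.20 = $84.80

$84.80


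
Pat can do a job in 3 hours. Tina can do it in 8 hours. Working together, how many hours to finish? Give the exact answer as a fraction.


Pat's rate: 1/3 of the job per hour
Tina's rate: 1/8 of the job per hour
Combined rate: 1/3 + 1/8 = 11/24 per hour
Time = 1 / (11/24) = 24/11 hours (≈ 2.18 hours)

24/11 hours


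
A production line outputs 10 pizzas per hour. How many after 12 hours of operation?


Production rate: 10 pizzas per hour
Time: 12 hours
Total: 10 x 12 = 120 pizzas

120 pizzas


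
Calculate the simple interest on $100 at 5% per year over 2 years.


Use the formula I = P x R x T / 100
P x R x T = 100 x 5 x 2 = 1000
I = 1000 / 100 = $10

$10


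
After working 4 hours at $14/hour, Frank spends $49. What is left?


Calculate earnings:
4 x $14 = $56
Subtract spending:
$56 - $49 = $7

$7


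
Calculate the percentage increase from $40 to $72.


Find the absolute change:
|72 - 40| = 32
Divide by original and multiply by 100:
32 / 40 x 100 = 80%

80%


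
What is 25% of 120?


Convert percentage to decimal:
25% = 0.25
Multiply:
120 x 0.25 = 30

30


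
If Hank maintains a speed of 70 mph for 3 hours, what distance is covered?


Use the formula: distance = speed x time
Speed = 70 mph, Time = 3 hours
70 x 3 = 210 miles

210 miles


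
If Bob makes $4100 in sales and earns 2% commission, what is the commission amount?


Convert rate to decimal:
2% = 0.02
Multiply by sales:
$4100 x 0.02 = $82

$82


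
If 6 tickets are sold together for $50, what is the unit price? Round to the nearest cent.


Total cost: $50
Number of items: 6
Unit price: $50 / 6 = $8.3333... ≈ $8.33

$8.33


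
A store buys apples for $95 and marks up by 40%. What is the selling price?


Calculate the markup amount:
40% of $95 = $38
Add to cost:
$95 + $38 = $133

$133


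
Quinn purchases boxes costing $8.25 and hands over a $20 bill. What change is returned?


Start with the amount paid:
$20
Subtract the price:
$20 - $8.25 = $11.75

$11.75


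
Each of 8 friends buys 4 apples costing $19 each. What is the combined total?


Cost per person:
4 x $19 = $76
Group total:
8 x $76 = $608

$608


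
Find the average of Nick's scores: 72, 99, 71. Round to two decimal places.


Add the scores:
72 + 99 + 71 = 242
Divide by the number of tests:
242 / 3 = 80.6666... ≈ 80.67

80.67


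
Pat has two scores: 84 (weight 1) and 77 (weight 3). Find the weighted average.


Weighted sum:
1 x 84 + 3 x 77 = 315
Total weight:
1 + 3 = 4
Weighted average:
315 / 4 = 78.75

78.75


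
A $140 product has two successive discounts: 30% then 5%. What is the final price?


First discount:
30% of $140 = $42
Price after first discount:
$140 - $42 = $98
Second discount:
5% of $98 = $4.90
Final price:
$98 - $4.90 = $93.10

$93.10


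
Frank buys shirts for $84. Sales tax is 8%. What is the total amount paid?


Calculate the tax:
8% of $84 = $6.72
Add tax to price:
$84 + $6.72 = $90.72

$90.72


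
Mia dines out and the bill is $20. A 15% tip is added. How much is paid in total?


Calculate the tip:
15% of $20 = $3
Add tip to meal cost:
$20 + $3 = $23

$23


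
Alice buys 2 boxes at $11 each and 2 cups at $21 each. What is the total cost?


Cost of boxes:
2 x $11 = $22
Cost of cups:
2 x $21 = $42
Add both:
$22 + $42 = $64

$64


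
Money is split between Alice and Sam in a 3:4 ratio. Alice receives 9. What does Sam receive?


Find the multiplier:
9 / 3 = 3
Apply to Sam's share:
4 x 3 = 12

12


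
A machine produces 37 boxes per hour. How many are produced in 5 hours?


Production rate: 37 boxes per hour
Time: 5 hours
Total: 37 x 5 = 185 boxes

185 boxes


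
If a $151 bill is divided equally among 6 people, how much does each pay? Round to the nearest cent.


Total bill: $151
Number of people: 6
Each pays: $151 / 6 = $25.1666... ≈ $25.17

$25.17


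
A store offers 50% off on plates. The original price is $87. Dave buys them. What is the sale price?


Calculate the discount amount:
50% of $87 = $43.50
Subtract from original:
$87 - $43.50 = $43.50

$43.50


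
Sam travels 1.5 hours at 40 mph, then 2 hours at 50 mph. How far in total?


Leg 1 distance:
40 x 1.5 = 60 miles
Leg 2 distance:
50 x 2 = 100 miles
Total distance:
60 + 100 = 160 miles

160 miles


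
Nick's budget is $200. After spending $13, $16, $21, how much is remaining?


Add up expenses:
$13 + $16 + $21 = $50
Subtract from budget:
$200 - $50 = $150

$150


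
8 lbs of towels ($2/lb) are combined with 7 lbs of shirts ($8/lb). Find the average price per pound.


Cost of towels:
8 x $2 = $16
Cost of shirts:
7 x $8 = $56
Total cost: $16 + $56 = $72
Total weight: 15 lbs
Average: $72 / 15 = $4.80/lb

$4.80/lb


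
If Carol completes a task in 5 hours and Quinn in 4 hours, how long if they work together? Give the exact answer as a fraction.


Carol's rate: 1/5 of the job per hour
Quinn's rate: 1/4 of the job per hour
Combined rate: 1/5 + 1/4 = 9/20 per hour
Time = 1 / (9/20) = 20/9 hours (≈ 2.22 hours)

20/9 hours


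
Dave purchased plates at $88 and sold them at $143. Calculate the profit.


Selling price = $143
Cost price = $88
Profit = selling price - cost price:
Profit = $143 - $88 = $55

$55


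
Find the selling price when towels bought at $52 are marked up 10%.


Calculate the markup amount:
10% of $52 = $5.20
Add to cost:
$52 + $5.20 = $57.20

$57.20


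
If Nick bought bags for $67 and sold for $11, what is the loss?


Selling price = $11
Cost price = $67
Loss = cost price - selling price:
Loss = $67 - $11 = $56

$56


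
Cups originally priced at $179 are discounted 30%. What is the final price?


Calculate the discount amount:
30% of $179 = $53.70
Subtract from original:
$179 - $53.70 = $125.30

$125.30


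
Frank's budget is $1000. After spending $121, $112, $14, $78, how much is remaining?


Add up expenses:
$121 + $112 + $14 + $78 = $325
Subtract from budget:
$1000 - $325 = $675

$675


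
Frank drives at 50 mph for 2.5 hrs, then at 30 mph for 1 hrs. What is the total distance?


Leg 1 distance:
50 x 2.5 = 125 miles
Leg 2 distance:
30 x 1 = 30 miles
Total distance:
125 + 30 = 155 miles

155 miles


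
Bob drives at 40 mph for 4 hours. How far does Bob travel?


Use the formula: distance = speed x time
Speed = 40 mph, Time = 4 hours
40 x 4 = 160 miles

160 miles


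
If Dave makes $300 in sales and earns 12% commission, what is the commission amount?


Convert rate to decimal:
12% = 0.12
Multiply by sales:
$300 x 0.12 = $36

$36


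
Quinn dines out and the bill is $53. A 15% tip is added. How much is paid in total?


Calculate the tip:
15% of $53 = $7.95
Add tip to meal cost:
$53 + $7.95 = $60.95

$60.95


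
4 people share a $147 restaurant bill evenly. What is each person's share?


Total bill: $147
Number of people: 4
Each pays: $147 / 4 = $36.75

$36.75


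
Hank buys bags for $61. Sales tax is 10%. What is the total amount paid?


Calculate the tax:
10% of $61 = $6.10
Add tax to price:
$61 + $6.10 = $67.10

$67.10


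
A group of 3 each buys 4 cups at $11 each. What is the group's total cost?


Cost per person:
4 x $11 = $44
Group total:
3 x $44 = $132

$132


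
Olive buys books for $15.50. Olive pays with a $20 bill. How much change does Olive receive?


Start with the amount paid:
$20
Subtract the price:
$20 - $15.50 = $4.50

$4.50
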